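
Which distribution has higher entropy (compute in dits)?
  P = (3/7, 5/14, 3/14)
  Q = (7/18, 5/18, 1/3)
Q

Computing entropies in dits:
H(P) = 0.4608
H(Q) = 0.4731

Distribution Q has higher entropy.

Intuition: The distribution closer to uniform (more spread out) has higher entropy.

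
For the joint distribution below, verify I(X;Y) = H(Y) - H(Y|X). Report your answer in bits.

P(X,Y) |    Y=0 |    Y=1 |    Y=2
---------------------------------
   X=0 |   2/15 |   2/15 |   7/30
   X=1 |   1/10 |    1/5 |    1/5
I(X;Y) = 0.0150 bits

Mutual information has multiple equivalent forms:
- I(X;Y) = H(X) - H(X|Y)
- I(X;Y) = H(Y) - H(Y|X)
- I(X;Y) = H(X) + H(Y) - H(X,Y)

Computing all quantities:
H(X) = 1.0000, H(Y) = 1.5410, H(X,Y) = 2.5260
H(X|Y) = 0.9850, H(Y|X) = 1.5260

Verification:
H(X) - H(X|Y) = 1.0000 - 0.9850 = 0.0150
H(Y) - H(Y|X) = 1.5410 - 1.5260 = 0.0150
H(X) + H(Y) - H(X,Y) = 1.0000 + 1.5410 - 2.5260 = 0.0150

All forms give I(X;Y) = 0.0150 bits. ✓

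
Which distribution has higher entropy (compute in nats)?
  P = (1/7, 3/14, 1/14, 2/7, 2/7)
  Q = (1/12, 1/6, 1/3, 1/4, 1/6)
Q

Computing entropies in nats:
H(P) = 1.5125
H(Q) = 1.5171

Distribution Q has higher entropy.

Intuition: The distribution closer to uniform (more spread out) has higher entropy.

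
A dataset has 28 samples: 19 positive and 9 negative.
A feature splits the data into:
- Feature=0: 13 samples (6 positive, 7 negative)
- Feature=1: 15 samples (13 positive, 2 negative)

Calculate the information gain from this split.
0.1401 bits

Information Gain = H(Y) - H(Y|Feature)

Before split:
P(positive) = 19/28 = 0.6786
H(Y) = 0.9059 bits

After split:
Feature=0: H = 0.9957 bits (weight = 13/28)
Feature=1: H = 0.5665 bits (weight = 15/28)
H(Y|Feature) = (13/28)×0.9957 + (15/28)×0.5665 = 0.7658 bits

Information Gain = 0.9059 - 0.7658 = 0.1401 bits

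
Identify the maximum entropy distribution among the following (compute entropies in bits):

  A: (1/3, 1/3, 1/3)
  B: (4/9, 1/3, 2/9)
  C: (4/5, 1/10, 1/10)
A

For a discrete distribution over n outcomes, entropy is maximized by the uniform distribution.

Computing entropies:
H(A) = 1.5850 bits
H(B) = 1.5305 bits
H(C) = 0.9219 bits

The uniform distribution (where all probabilities equal 1/3) achieves the maximum entropy of log_2(3) = 1.5850 bits.

Distribution A has the highest entropy.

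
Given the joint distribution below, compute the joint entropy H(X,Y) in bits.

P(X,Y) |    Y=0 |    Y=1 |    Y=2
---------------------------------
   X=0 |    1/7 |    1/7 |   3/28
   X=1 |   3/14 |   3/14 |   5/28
2.5436 bits

Joint entropy is H(X,Y) = -Σ_{x,y} p(x,y) log p(x,y).

Summing over all non-zero entries:
H(X,Y) = -[1/7·log_2(1/7) + 1/7·log_2(1/7) + 3/28·log_2(3/28) + 3/14·log_2(3/14) + 3/14·log_2(3/14) + 5/28·log_2(5/28)]
H(X,Y) = 2.5436 bits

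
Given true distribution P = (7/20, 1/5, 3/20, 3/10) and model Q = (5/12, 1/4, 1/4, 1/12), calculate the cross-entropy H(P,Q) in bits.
2.2176 bits

Cross-entropy: H(P,Q) = -Σ p(x) log q(x)

Alternatively: H(P,Q) = H(P) + D_KL(P||Q)
H(P) = 1.9261 bits
D_KL(P||Q) = 0.2914 bits

H(P,Q) = 1.9261 + 0.2914 = 2.2176 bits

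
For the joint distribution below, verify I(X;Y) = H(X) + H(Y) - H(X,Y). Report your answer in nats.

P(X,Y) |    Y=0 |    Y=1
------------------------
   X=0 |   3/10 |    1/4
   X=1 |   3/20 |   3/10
I(X;Y) = 0.0228 nats

Mutual information has multiple equivalent forms:
- I(X;Y) = H(X) - H(X|Y)
- I(X;Y) = H(Y) - H(Y|X)
- I(X;Y) = H(X) + H(Y) - H(X,Y)

Computing all quantities:
H(X) = 0.6881, H(Y) = 0.6881, H(X,Y) = 1.3535
H(X|Y) = 0.6654, H(Y|X) = 0.6654

Verification:
H(X) - H(X|Y) = 0.6881 - 0.6654 = 0.0228
H(Y) - H(Y|X) = 0.6881 - 0.6654 = 0.0228
H(X) + H(Y) - H(X,Y) = 0.6881 + 0.6881 - 1.3535 = 0.0228

All forms give I(X;Y) = 0.0228 nats. ✓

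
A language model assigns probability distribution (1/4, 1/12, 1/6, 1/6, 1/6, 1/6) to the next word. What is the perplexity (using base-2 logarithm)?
5.7440

Perplexity is 2^H (or exp(H) for natural log).

First, H = -Σ p log p = 2.5221 bits
Perplexity = 2^2.5221 = 5.7440

Interpretation: The model's uncertainty is equivalent to choosing uniformly among 5.7 options.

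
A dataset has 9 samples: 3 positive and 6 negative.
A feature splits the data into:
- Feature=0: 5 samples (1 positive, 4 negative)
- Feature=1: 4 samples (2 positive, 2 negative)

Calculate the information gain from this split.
0.0728 bits

Information Gain = H(Y) - H(Y|Feature)

Before split:
P(positive) = 3/9 = 0.3333
H(Y) = 0.9183 bits

After split:
Feature=0: H = 0.7219 bits (weight = 5/9)
Feature=1: H = 1.0000 bits (weight = 4/9)
H(Y|Feature) = (5/9)×0.7219 + (4/9)×1.0000 = 0.8455 bits

Information Gain = 0.9183 - 0.8455 = 0.0728 bits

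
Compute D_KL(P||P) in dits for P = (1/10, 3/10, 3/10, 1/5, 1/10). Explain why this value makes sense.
0.0000 dits

KL divergence satisfies the Gibbs inequality: D_KL(P||Q) ≥ 0 for all distributions P, Q.

D_KL(P||Q) = Σ p(x) log(p(x)/q(x))
Each term is p(x) × log_10(p(x)/p(x)) = p(x) × log_10(1) = 0, so the sum is 0.
D_KL(P||Q) = 0.0000 dits

When P = Q, the KL divergence is exactly 0, as there is no 'divergence' between identical distributions.

This non-negativity is a fundamental property: relative entropy cannot be negative because it measures how different Q is from P.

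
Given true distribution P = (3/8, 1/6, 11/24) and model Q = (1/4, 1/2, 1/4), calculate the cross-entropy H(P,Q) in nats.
1.2708 nats

Cross-entropy: H(P,Q) = -Σ p(x) log q(x)

Alternatively: H(P,Q) = H(P) + D_KL(P||Q)
H(P) = 1.0240 nats
D_KL(P||Q) = 0.2468 nats

H(P,Q) = 1.0240 + 0.2468 = 1.2708 nats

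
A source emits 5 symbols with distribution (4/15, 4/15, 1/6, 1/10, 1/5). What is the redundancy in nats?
0.0537 nats

Redundancy measures how far a source is from maximum entropy:
R = H_max - H(X)

Maximum entropy for 5 symbols: H_max = log_e(5) = 1.6094 nats
Actual entropy: H(X) = 1.5557 nats
Redundancy: R = 1.6094 - 1.5557 = 0.0537 nats

This redundancy represents potential for compression: the source could be compressed by 0.0537 nats per symbol.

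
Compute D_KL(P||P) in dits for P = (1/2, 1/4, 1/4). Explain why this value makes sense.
0.0000 dits

KL divergence satisfies the Gibbs inequality: D_KL(P||Q) ≥ 0 for all distributions P, Q.

D_KL(P||Q) = Σ p(x) log(p(x)/q(x))
Each term is p(x) × log_10(p(x)/p(x)) = p(x) × log_10(1) = 0, so the sum is 0.
D_KL(P||Q) = 0.0000 dits

When P = Q, the KL divergence is exactly 0, as there is no 'divergence' between identical distributions.

This non-negativity is a fundamental property: relative entropy cannot be negative because it measures how different Q is from P.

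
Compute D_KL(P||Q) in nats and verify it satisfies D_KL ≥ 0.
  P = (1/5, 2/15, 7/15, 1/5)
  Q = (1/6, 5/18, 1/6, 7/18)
0.2861 nats

KL divergence satisfies the Gibbs inequality: D_KL(P||Q) ≥ 0 for all distributions P, Q.

D_KL(P||Q) = Σ p(x) log(p(x)/q(x))
Term by term:
  x=0: 1/5 × log_e[(1/5)/(1/6)] = 0.0365
  x=1: 2/15 × log_e[(2/15)/(5/18)] = -0.0979
  x=2: 7/15 × log_e[(7/15)/(1/6)] = 0.4805
  x=3: 1/5 × log_e[(1/5)/(7/18)] = -0.1330
D_KL(P||Q) = 0.2861 nats

D_KL(P||Q) = 0.2861 ≥ 0 ✓

This non-negativity is a fundamental property: relative entropy cannot be negative because it measures how different Q is from P.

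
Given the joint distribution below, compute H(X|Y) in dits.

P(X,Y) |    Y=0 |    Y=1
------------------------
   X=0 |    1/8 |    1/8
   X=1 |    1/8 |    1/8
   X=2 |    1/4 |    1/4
0.4515 dits

Using the chain rule: H(X|Y) = H(X,Y) - H(Y)

First, compute H(X,Y) = 0.7526 dits

Marginal P(Y) = (1/2, 1/2)
H(Y) = 0.3010 dits

H(X|Y) = H(X,Y) - H(Y) = 0.7526 - 0.3010 = 0.4515 dits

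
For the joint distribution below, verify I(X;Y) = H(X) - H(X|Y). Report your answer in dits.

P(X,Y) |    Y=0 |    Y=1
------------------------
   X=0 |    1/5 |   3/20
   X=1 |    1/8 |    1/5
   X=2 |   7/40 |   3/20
I(X;Y) = 0.0058 dits

Mutual information has multiple equivalent forms:
- I(X;Y) = H(X) - H(X|Y)
- I(X;Y) = H(Y) - H(Y|X)
- I(X;Y) = H(X) + H(Y) - H(X,Y)

Computing all quantities:
H(X) = 0.4769, H(Y) = 0.3010, H(X,Y) = 0.7721
H(X|Y) = 0.4711, H(Y|X) = 0.2953

Verification:
H(X) - H(X|Y) = 0.4769 - 0.4711 = 0.0058
H(Y) - H(Y|X) = 0.3010 - 0.2953 = 0.0058
H(X) + H(Y) - H(X,Y) = 0.4769 + 0.3010 - 0.7721 = 0.0058

All forms give I(X;Y) = 0.0058 dits. ✓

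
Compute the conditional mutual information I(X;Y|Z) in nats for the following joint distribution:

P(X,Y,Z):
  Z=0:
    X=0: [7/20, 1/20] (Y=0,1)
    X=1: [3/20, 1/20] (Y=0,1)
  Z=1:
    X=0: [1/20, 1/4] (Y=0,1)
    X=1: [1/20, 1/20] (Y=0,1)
0.0276 nats

Conditional mutual information: I(X;Y|Z) = H(X|Z) + H(Y|Z) - H(X,Y|Z)

H(Z) = 0.6730
H(X,Z) = 1.2799 → H(X|Z) = 0.6068
H(Y,Z) = 1.1683 → H(Y|Z) = 0.4953
H(X,Y,Z) = 1.7475 → H(X,Y|Z) = 1.0745

I(X;Y|Z) = 0.6068 + 0.4953 - 1.0745 = 0.0276 nats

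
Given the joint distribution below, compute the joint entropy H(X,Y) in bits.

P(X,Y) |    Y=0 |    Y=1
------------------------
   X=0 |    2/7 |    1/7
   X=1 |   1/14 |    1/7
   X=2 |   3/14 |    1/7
2.4677 bits

Joint entropy is H(X,Y) = -Σ_{x,y} p(x,y) log p(x,y).

Summing over all non-zero entries:
H(X,Y) = -[2/7·log_2(2/7) + 1/7·log_2(1/7) + 1/14·log_2(1/14) + 1/7·log_2(1/7) + 3/14·log_2(3/14) + 1/7·log_2(1/7)]
H(X,Y) = 2.4677 bits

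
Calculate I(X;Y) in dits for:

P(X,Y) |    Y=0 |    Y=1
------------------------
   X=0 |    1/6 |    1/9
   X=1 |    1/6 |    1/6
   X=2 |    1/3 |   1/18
0.0256 dits

Mutual information: I(X;Y) = H(X) + H(Y) - H(X,Y)

Marginals:
P(X) = (5/18, 1/3, 7/18), H(X) = 0.4731 dits
P(Y) = (2/3, 1/3), H(Y) = 0.2764 dits

Joint entropy: H(X,Y) = 0.7239 dits

I(X;Y) = 0.4731 + 0.2764 - 0.7239 = 0.0256 dits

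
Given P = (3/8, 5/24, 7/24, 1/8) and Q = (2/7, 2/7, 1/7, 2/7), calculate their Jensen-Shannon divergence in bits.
0.0508 bits

Jensen-Shannon divergence is:
JSD(P||Q) = 0.5 × D_KL(P||M) + 0.5 × D_KL(Q||M)
where M = 0.5 × (P + Q) is the mixture distribution.

M = 0.5 × (3/8, 5/24, 7/24, 1/8) + 0.5 × (2/7, 2/7, 1/7, 2/7) = (0.330357, 0.247024, 0.217262, 0.205357)

D_KL(P||M) = 0.0518 bits
D_KL(Q||M) = 0.0499 bits

JSD(P||Q) = 0.5 × 0.0518 + 0.5 × 0.0499 = 0.0508 bits

Unlike KL divergence, JSD is symmetric and bounded: 0 ≤ JSD ≤ log(2).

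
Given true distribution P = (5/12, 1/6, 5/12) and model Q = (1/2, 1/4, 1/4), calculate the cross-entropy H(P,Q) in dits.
0.4766 dits

Cross-entropy: H(P,Q) = -Σ p(x) log q(x)

Alternatively: H(P,Q) = H(P) + D_KL(P||Q)
H(P) = 0.4465 dits
D_KL(P||Q) = 0.0301 dits

H(P,Q) = 0.4465 + 0.0301 = 0.4766 dits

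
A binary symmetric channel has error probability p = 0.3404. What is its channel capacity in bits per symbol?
0.0748 bits

For a binary symmetric channel (BSC) with error probability p:
Capacity C = 1 - H(p) bits per symbol

where H(p) = -p log₂(p) - (1-p) log₂(1-p) is the binary entropy function.

H(0.3404) = 0.9252 bits
C = 1 - 0.9252 = 0.0748 bits per symbol

This means we can reliably transmit up to 0.0748 bits of information per channel use.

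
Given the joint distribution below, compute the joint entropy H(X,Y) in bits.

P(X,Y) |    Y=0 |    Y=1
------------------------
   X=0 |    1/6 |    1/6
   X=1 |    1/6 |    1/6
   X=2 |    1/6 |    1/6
2.5850 bits

Joint entropy is H(X,Y) = -Σ_{x,y} p(x,y) log p(x,y).

Summing over all non-zero entries:
H(X,Y) = -[1/6·log_2(1/6) + 1/6·log_2(1/6) + 1/6·log_2(1/6) + 1/6·log_2(1/6) + 1/6·log_2(1/6) + 1/6·log_2(1/6)]
H(X,Y) = 2.5850 bits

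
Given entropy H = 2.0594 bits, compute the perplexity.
4.1681

Perplexity is 2^H (or exp(H) for natural log).

H = 2.0594 bits
Perplexity = 2^2.0594 = 4.1681

Interpretation: The model's uncertainty is equivalent to choosing uniformly among 4.2 options.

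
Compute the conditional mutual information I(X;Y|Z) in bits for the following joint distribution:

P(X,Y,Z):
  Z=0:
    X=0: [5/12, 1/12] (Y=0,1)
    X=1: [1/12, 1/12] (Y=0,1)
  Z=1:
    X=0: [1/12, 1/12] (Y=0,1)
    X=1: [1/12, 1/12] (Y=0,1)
0.0492 bits

Conditional mutual information: I(X;Y|Z) = H(X|Z) + H(Y|Z) - H(X,Y|Z)

H(Z) = 0.9183
H(X,Z) = 1.7925 → H(X|Z) = 0.8742
H(Y,Z) = 1.7925 → H(Y|Z) = 0.8742
H(X,Y,Z) = 2.6175 → H(X,Y|Z) = 1.6992

I(X;Y|Z) = 0.8742 + 0.8742 - 1.6992 = 0.0492 bits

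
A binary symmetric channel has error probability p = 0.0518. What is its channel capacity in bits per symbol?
0.7060 bits

For a binary symmetric channel (BSC) with error probability p:
Capacity C = 1 - H(p) bits per symbol

where H(p) = -p log₂(p) - (1-p) log₂(1-p) is the binary entropy function.

H(0.0518) = 0.2940 bits
C = 1 - 0.2940 = 0.7060 bits per symbol

This means we can reliably transmit up to 0.7060 bits of information per channel use.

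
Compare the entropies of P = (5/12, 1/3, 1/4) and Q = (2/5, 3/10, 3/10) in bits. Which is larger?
Q

Computing entropies in bits:
H(P) = 1.5546
H(Q) = 1.5710

Distribution Q has higher entropy.

Intuition: The distribution closer to uniform (more spread out) has higher entropy.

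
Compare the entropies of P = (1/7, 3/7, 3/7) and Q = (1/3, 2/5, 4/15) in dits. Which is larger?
Q

Computing entropies in dits:
H(P) = 0.4361
H(Q) = 0.4713

Distribution Q has higher entropy.

Intuition: The distribution closer to uniform (more spread out) has higher entropy.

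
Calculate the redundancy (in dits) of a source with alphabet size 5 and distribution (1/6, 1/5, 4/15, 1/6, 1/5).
0.0069 dits

Redundancy measures how far a source is from maximum entropy:
R = H_max - H(X)

Maximum entropy for 5 symbols: H_max = log_10(5) = 0.6990 dits
Actual entropy: H(X) = 0.6920 dits
Redundancy: R = 0.6990 - 0.6920 = 0.0069 dits

This redundancy represents potential for compression: the source could be compressed by 0.0069 dits per symbol.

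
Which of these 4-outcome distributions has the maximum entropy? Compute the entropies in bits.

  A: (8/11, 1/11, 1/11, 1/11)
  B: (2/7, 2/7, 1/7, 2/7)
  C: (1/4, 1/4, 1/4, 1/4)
C

For a discrete distribution over n outcomes, entropy is maximized by the uniform distribution.

Computing entropies:
H(A) = 1.2776 bits
H(B) = 1.9502 bits
H(C) = 2.0000 bits

The uniform distribution (where all probabilities equal 1/4) achieves the maximum entropy of log_2(4) = 2.0000 bits.

Distribution C has the highest entropy.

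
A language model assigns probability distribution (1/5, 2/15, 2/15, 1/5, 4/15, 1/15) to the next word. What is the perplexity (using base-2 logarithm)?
5.5516

Perplexity is 2^H (or exp(H) for natural log).

First, H = -Σ p log p = 2.4729 bits
Perplexity = 2^2.4729 = 5.5516

Interpretation: The model's uncertainty is equivalent to choosing uniformly among 5.6 options.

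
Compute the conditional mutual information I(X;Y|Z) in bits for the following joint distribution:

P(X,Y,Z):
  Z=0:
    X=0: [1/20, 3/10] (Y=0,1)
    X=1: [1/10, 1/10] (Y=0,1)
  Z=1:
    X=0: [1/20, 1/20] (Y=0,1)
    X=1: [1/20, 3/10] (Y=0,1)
0.0947 bits

Conditional mutual information: I(X;Y|Z) = H(X|Z) + H(Y|Z) - H(X,Y|Z)

H(Z) = 0.9928
H(X,Z) = 1.8568 → H(X|Z) = 0.8640
H(Y,Z) = 1.8016 → H(Y|Z) = 0.8088
H(X,Y,Z) = 2.5710 → H(X,Y|Z) = 1.5782

I(X;Y|Z) = 0.8640 + 0.8088 - 1.5782 = 0.0947 bits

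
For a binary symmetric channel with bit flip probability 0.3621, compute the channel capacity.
0.0556 bits

For a binary symmetric channel (BSC) with error probability p:
Capacity C = 1 - H(p) bits per symbol

where H(p) = -p log₂(p) - (1-p) log₂(1-p) is the binary entropy function.

H(0.3621) = 0.9444 bits
C = 1 - 0.9444 = 0.0556 bits per symbol

This means we can reliably transmit up to 0.0556 bits of information per channel use.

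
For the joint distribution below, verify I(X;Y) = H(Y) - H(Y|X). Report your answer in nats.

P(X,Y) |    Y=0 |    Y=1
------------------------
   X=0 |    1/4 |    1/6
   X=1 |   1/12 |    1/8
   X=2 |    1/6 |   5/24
I(X;Y) = 0.0149 nats

Mutual information has multiple equivalent forms:
- I(X;Y) = H(X) - H(X|Y)
- I(X;Y) = H(Y) - H(Y|X)
- I(X;Y) = H(X) + H(Y) - H(X,Y)

Computing all quantities:
H(X) = 1.0594, H(Y) = 0.6931, H(X,Y) = 1.7376
H(X|Y) = 1.0445, H(Y|X) = 0.6782

Verification:
H(X) - H(X|Y) = 1.0594 - 1.0445 = 0.0149
H(Y) - H(Y|X) = 0.6931 - 0.6782 = 0.0149
H(X) + H(Y) - H(X,Y) = 1.0594 + 0.6931 - 1.7376 = 0.0149

All forms give I(X;Y) = 0.0149 nats. ✓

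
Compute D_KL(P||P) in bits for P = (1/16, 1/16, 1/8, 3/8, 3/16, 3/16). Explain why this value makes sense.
0.0000 bits

KL divergence satisfies the Gibbs inequality: D_KL(P||Q) ≥ 0 for all distributions P, Q.

D_KL(P||Q) = Σ p(x) log(p(x)/q(x))
Each term is p(x) × log_2(p(x)/p(x)) = p(x) × log_2(1) = 0, so the sum is 0.
D_KL(P||Q) = 0.0000 bits

When P = Q, the KL divergence is exactly 0, as there is no 'divergence' between identical distributions.

This non-negativity is a fundamental property: relative entropy cannot be negative because it measures how different Q is from P.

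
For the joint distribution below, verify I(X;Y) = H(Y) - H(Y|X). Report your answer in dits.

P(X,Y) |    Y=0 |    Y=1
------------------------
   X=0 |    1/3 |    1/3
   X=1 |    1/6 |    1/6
I(X;Y) = 0.0000 dits

Mutual information has multiple equivalent forms:
- I(X;Y) = H(X) - H(X|Y)
- I(X;Y) = H(Y) - H(Y|X)
- I(X;Y) = H(X) + H(Y) - H(X,Y)

Computing all quantities:
H(X) = 0.2764, H(Y) = 0.3010, H(X,Y) = 0.5775
H(X|Y) = 0.2764, H(Y|X) = 0.3010

Verification:
H(X) - H(X|Y) = 0.2764 - 0.2764 = 0.0000
H(Y) - H(Y|X) = 0.3010 - 0.3010 = 0.0000
H(X) + H(Y) - H(X,Y) = 0.2764 + 0.3010 - 0.5775 = 0.0000

All forms give I(X;Y) = 0.0000 dits. ✓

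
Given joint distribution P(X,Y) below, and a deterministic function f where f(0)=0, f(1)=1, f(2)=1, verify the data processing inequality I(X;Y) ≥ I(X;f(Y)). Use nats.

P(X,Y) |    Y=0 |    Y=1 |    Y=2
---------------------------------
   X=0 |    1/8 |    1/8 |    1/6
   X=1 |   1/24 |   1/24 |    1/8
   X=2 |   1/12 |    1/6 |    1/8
I(X;Y) = 0.0281, I(X;f(Y)) = 0.0049, inequality holds: 0.0281 ≥ 0.0049

Data Processing Inequality: For any Markov chain X → Y → Z, we have I(X;Y) ≥ I(X;Z).

Here Z = f(Y) is a deterministic function of Y, forming X → Y → Z.

Original I(X;Y) = 0.0281 nats

After applying f:
P(X,Z) where Z=f(Y):
- P(X,Z=0) = P(X,Y=0)
- P(X,Z=1) = P(X,Y=1) + P(X,Y=2)

I(X;Z) = I(X;f(Y)) = 0.0049 nats

Verification: 0.0281 ≥ 0.0049 ✓

Information cannot be created by processing; the function f can only lose information about X.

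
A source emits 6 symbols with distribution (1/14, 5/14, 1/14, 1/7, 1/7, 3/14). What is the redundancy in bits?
0.2322 bits

Redundancy measures how far a source is from maximum entropy:
R = H_max - H(X)

Maximum entropy for 6 symbols: H_max = log_2(6) = 2.5850 bits
Actual entropy: H(X) = 2.3527 bits
Redundancy: R = 2.5850 - 2.3527 = 0.2322 bits

This redundancy represents potential for compression: the source could be compressed by 0.2322 bits per symbol.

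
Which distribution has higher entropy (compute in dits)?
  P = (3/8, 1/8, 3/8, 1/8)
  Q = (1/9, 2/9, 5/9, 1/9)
P

Computing entropies in dits:
H(P) = 0.5452
H(Q) = 0.4990

Distribution P has higher entropy.

Intuition: The distribution closer to uniform (more spread out) has higher entropy.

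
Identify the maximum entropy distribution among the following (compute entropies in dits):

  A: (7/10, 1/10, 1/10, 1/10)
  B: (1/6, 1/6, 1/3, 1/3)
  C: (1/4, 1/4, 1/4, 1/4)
C

For a discrete distribution over n outcomes, entropy is maximized by the uniform distribution.

Computing entropies:
H(A) = 0.4084 dits
H(B) = 0.5775 dits
H(C) = 0.6021 dits

The uniform distribution (where all probabilities equal 1/4) achieves the maximum entropy of log_10(4) = 0.6021 dits.

Distribution C has the highest entropy.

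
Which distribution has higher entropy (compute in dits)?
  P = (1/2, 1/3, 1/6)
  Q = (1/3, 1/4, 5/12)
Q

Computing entropies in dits:
H(P) = 0.4392
H(Q) = 0.4680

Distribution Q has higher entropy.

Intuition: The distribution closer to uniform (more spread out) has higher entropy.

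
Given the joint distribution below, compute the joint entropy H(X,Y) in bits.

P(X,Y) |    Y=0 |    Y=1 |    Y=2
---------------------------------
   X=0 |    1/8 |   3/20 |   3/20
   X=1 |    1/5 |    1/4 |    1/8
2.5355 bits

Joint entropy is H(X,Y) = -Σ_{x,y} p(x,y) log p(x,y).

Summing over all non-zero entries:
H(X,Y) = -[1/8·log_2(1/8) + 3/20·log_2(3/20) + 3/20·log_2(3/20) + 1/5·log_2(1/5) + 1/4·log_2(1/4) + 1/8·log_2(1/8)]
H(X,Y) = 2.5355 bits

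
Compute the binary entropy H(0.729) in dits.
0.2537 dits

The binary entropy function is:
H(p) = -p log(p) - (1-p) log(1-p)

H(0.729) = -0.729 × log_10(0.729) - 0.271 × log_10(0.271)
H(0.729) = 0.2537 dits

Note: Binary entropy is maximized at p=0.5 (H=1 bit) and minimized at p=0 or p=1 (H=0).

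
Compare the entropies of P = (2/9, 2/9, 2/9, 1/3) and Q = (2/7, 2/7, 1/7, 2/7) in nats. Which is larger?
P

Computing entropies in nats:
H(P) = 1.3689
H(Q) = 1.3518

Distribution P has higher entropy.

Intuition: The distribution closer to uniform (more spread out) has higher entropy.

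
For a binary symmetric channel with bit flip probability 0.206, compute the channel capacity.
0.2662 bits

For a binary symmetric channel (BSC) with error probability p:
Capacity C = 1 - H(p) bits per symbol

where H(p) = -p log₂(p) - (1-p) log₂(1-p) is the binary entropy function.

H(0.206) = 0.7338 bits
C = 1 - 0.7338 = 0.2662 bits per symbol

This means we can reliably transmit up to 0.2662 bits of information per channel use.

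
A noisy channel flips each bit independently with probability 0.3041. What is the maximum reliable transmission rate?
0.1138 bits

For a binary symmetric channel (BSC) with error probability p:
Capacity C = 1 - H(p) bits per symbol

where H(p) = -p log₂(p) - (1-p) log₂(1-p) is the binary entropy function.

H(0.3041) = 0.8862 bits
C = 1 - 0.8862 = 0.1138 bits per symbol

This means we can reliably transmit up to 0.1138 bits of information per channel use.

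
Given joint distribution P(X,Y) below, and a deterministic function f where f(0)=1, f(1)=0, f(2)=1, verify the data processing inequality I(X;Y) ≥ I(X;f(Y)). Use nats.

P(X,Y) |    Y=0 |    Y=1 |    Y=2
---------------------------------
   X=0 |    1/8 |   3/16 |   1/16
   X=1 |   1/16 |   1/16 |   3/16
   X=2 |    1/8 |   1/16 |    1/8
I(X;Y) = 0.0889, I(X;f(Y)) = 0.0484, inequality holds: 0.0889 ≥ 0.0484

Data Processing Inequality: For any Markov chain X → Y → Z, we have I(X;Y) ≥ I(X;Z).

Here Z = f(Y) is a deterministic function of Y, forming X → Y → Z.

Original I(X;Y) = 0.0889 nats

After applying f:
P(X,Z) where Z=f(Y):
- P(X,Z=0) = P(X,Y=1)
- P(X,Z=1) = P(X,Y=0) + P(X,Y=2)

I(X;Z) = I(X;f(Y)) = 0.0484 nats

Verification: 0.0889 ≥ 0.0484 ✓

Information cannot be created by processing; the function f can only lose information about X.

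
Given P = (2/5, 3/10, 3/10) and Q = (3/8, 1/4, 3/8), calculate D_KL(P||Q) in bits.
0.0196 bits

KL divergence: D_KL(P||Q) = Σ p(x) log(p(x)/q(x))

Computing term by term:
  x=0: 2/5 × log_2[(2/5)/(3/8)] = 2/5 × 0.0931 = 0.0372
  x=1: 3/10 × log_2[(3/10)/(1/4)] = 3/10 × 0.2630 = 0.0789
  x=2: 3/10 × log_2[(3/10)/(3/8)] = 3/10 × -0.3219 = -0.0966

D_KL(P||Q) = 0.0196 bits

Note: KL divergence is always non-negative and equals 0 iff P = Q.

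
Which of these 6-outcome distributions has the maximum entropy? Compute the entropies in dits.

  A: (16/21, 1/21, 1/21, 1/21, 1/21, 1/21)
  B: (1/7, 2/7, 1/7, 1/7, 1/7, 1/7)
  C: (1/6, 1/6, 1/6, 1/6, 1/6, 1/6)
C

For a discrete distribution over n outcomes, entropy is maximized by the uniform distribution.

Computing entropies:
H(A) = 0.4048 dits
H(B) = 0.7591 dits
H(C) = 0.7782 dits

The uniform distribution (where all probabilities equal 1/6) achieves the maximum entropy of log_10(6) = 0.7782 dits.

Distribution C has the highest entropy.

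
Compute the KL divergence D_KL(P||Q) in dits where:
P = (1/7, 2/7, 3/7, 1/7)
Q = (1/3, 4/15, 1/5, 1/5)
0.0770 dits

KL divergence: D_KL(P||Q) = Σ p(x) log(p(x)/q(x))

Computing term by term:
  x=0: 1/7 × log_10[(1/7)/(1/3)] = 1/7 × -0.3680 = -0.0526
  x=1: 2/7 × log_10[(2/7)/(4/15)] = 2/7 × 0.0300 = 0.0086
  x=2: 3/7 × log_10[(3/7)/(1/5)] = 3/7 × 0.3310 = 0.1419
  x=3: 1/7 × log_10[(1/7)/(1/5)] = 1/7 × -0.1461 = -0.0209

D_KL(P||Q) = 0.0770 dits

Note: KL divergence is always non-negative and equals 0 iff P = Q.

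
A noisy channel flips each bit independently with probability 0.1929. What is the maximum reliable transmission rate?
0.2925 bits

For a binary symmetric channel (BSC) with error probability p:
Capacity C = 1 - H(p) bits per symbol

where H(p) = -p log₂(p) - (1-p) log₂(1-p) is the binary entropy function.

H(0.1929) = 0.7075 bits
C = 1 - 0.7075 = 0.2925 bits per symbol

This means we can reliably transmit up to 0.2925 bits of information per channel use.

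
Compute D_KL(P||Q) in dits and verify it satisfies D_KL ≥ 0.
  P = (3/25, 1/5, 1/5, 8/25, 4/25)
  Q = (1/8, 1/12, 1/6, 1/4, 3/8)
0.0649 dits

KL divergence satisfies the Gibbs inequality: D_KL(P||Q) ≥ 0 for all distributions P, Q.

D_KL(P||Q) = Σ p(x) log(p(x)/q(x))
Term by term:
  x=0: 3/25 × log_10[(3/25)/(1/8)] = -0.0021
  x=1: 1/5 × log_10[(1/5)/(1/12)] = 0.0760
  x=2: 1/5 × log_10[(1/5)/(1/6)] = 0.0158
  x=3: 8/25 × log_10[(8/25)/(1/4)] = 0.0343
  x=4: 4/25 × log_10[(4/25)/(3/8)] = -0.0592
D_KL(P||Q) = 0.0649 dits

D_KL(P||Q) = 0.0649 ≥ 0 ✓

This non-negativity is a fundamental property: relative entropy cannot be negative because it measures how different Q is from P.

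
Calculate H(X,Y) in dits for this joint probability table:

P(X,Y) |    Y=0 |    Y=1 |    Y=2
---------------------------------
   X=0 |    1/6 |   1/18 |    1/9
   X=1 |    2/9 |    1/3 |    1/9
0.7157 dits

Joint entropy is H(X,Y) = -Σ_{x,y} p(x,y) log p(x,y).

Summing over all non-zero entries:
H(X,Y) = -[1/6·log_10(1/6) + 1/18·log_10(1/18) + 1/9·log_10(1/9) + 2/9·log_10(2/9) + 1/3·log_10(1/3) + 1/9·log_10(1/9)]
H(X,Y) = 0.7157 dits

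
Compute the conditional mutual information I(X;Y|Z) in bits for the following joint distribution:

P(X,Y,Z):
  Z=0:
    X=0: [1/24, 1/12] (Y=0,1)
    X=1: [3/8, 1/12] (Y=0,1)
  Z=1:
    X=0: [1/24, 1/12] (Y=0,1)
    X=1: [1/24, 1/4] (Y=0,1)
0.0886 bits

Conditional mutual information: I(X;Y|Z) = H(X|Z) + H(Y|Z) - H(X,Y|Z)

H(Z) = 0.9799
H(X,Z) = 1.7843 → H(X|Z) = 0.8045
H(Y,Z) = 1.7842 → H(Y|Z) = 0.8043
H(X,Y,Z) = 2.5000 → H(X,Y|Z) = 1.5201

I(X;Y|Z) = 0.8045 + 0.8043 - 1.5201 = 0.0886 bits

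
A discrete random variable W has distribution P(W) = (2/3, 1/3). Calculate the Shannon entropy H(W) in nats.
0.6365 nats

Shannon entropy is H(X) = -Σ p(x) log p(x).

For P = (2/3, 1/3):
H = -2/3 × log_e(2/3) -1/3 × log_e(1/3)
H = 0.6365 nats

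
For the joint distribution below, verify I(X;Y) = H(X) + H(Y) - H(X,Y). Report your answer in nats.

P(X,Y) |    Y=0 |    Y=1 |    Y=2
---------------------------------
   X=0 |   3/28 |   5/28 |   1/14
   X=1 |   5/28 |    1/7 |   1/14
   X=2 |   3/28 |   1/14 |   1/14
I(X;Y) = 0.0196 nats

Mutual information has multiple equivalent forms:
- I(X;Y) = H(X) - H(X|Y)
- I(X;Y) = H(Y) - H(Y|X)
- I(X;Y) = H(X) + H(Y) - H(X,Y)

Computing all quantities:
H(X) = 1.0813, H(Y) = 1.0642, H(X,Y) = 2.1259
H(X|Y) = 1.0617, H(Y|X) = 1.0446

Verification:
H(X) - H(X|Y) = 1.0813 - 1.0617 = 0.0196
H(Y) - H(Y|X) = 1.0642 - 1.0446 = 0.0196
H(X) + H(Y) - H(X,Y) = 1.0813 + 1.0642 - 2.1259 = 0.0196

All forms give I(X;Y) = 0.0196 nats. ✓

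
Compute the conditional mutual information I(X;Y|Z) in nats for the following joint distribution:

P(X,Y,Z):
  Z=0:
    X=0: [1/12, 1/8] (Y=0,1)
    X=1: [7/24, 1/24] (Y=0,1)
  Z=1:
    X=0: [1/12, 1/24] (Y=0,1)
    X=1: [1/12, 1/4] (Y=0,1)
0.1020 nats

Conditional mutual information: I(X;Y|Z) = H(X|Z) + H(Y|Z) - H(X,Y|Z)

H(Z) = 0.6897
H(X,Z) = 1.3191 → H(X|Z) = 0.6295
H(Y,Z) = 1.3244 → H(Y|Z) = 0.6348
H(X,Y,Z) = 1.8519 → H(X,Y|Z) = 1.1623

I(X;Y|Z) = 0.6295 + 0.6348 - 1.1623 = 0.1020 nats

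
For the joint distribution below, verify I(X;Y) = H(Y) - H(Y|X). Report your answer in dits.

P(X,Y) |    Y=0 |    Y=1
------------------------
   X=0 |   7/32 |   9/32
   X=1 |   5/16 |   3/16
I(X;Y) = 0.0077 dits

Mutual information has multiple equivalent forms:
- I(X;Y) = H(X) - H(X|Y)
- I(X;Y) = H(Y) - H(Y|X)
- I(X;Y) = H(X) + H(Y) - H(X,Y)

Computing all quantities:
H(X) = 0.3010, H(Y) = 0.3002, H(X,Y) = 0.5935
H(X|Y) = 0.2933, H(Y|X) = 0.2925

Verification:
H(X) - H(X|Y) = 0.3010 - 0.2933 = 0.0077
H(Y) - H(Y|X) = 0.3002 - 0.2925 = 0.0077
H(X) + H(Y) - H(X,Y) = 0.3010 + 0.3002 - 0.5935 = 0.0077

All forms give I(X;Y) = 0.0077 dits. ✓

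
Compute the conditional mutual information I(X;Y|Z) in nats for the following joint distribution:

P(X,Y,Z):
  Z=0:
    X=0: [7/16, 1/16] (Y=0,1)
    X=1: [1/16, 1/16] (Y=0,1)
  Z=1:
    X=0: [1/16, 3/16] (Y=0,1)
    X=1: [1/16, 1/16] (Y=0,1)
0.0492 nats

Conditional mutual information: I(X;Y|Z) = H(X|Z) + H(Y|Z) - H(X,Y|Z)

H(Z) = 0.6616
H(X,Z) = 1.2130 → H(X|Z) = 0.5514
H(Y,Z) = 1.2130 → H(Y|Z) = 0.5514
H(X,Y,Z) = 1.7153 → H(X,Y|Z) = 1.0537

I(X;Y|Z) = 0.5514 + 0.5514 - 1.0537 = 0.0492 nats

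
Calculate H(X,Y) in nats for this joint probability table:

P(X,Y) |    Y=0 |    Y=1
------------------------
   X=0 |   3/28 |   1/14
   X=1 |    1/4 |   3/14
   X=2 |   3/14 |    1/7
1.7126 nats

Joint entropy is H(X,Y) = -Σ_{x,y} p(x,y) log p(x,y).

Summing over all non-zero entries:
H(X,Y) = -[3/28·log_e(3/28) + 1/14·log_e(1/14) + 1/4·log_e(1/4) + 3/14·log_e(3/14) + 3/14·log_e(3/14) + 1/7·log_e(1/7)]
H(X,Y) = 1.7126 nats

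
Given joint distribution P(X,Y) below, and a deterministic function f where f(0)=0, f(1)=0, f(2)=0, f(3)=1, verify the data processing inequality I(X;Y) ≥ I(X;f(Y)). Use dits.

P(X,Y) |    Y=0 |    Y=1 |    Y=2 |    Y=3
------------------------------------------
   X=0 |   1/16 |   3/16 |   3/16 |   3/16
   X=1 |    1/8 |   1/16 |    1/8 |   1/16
I(X;Y) = 0.0220, I(X;f(Y)) = 0.0050, inequality holds: 0.0220 ≥ 0.0050

Data Processing Inequality: For any Markov chain X → Y → Z, we have I(X;Y) ≥ I(X;Z).

Here Z = f(Y) is a deterministic function of Y, forming X → Y → Z.

Original I(X;Y) = 0.0220 dits

After applying f:
P(X,Z) where Z=f(Y):
- P(X,Z=0) = P(X,Y=0) + P(X,Y=1) + P(X,Y=2)
- P(X,Z=1) = P(X,Y=3)

I(X;Z) = I(X;f(Y)) = 0.0050 dits

Verification: 0.0220 ≥ 0.0050 ✓

Information cannot be created by processing; the function f can only lose information about X.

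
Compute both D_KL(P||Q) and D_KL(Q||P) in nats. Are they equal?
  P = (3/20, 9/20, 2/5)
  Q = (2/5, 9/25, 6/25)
D_KL(P||Q) = 0.1576, D_KL(Q||P) = 0.1894

KL divergence is not symmetric: D_KL(P||Q) ≠ D_KL(Q||P) in general.

D_KL(P||Q) = 0.1576 nats
D_KL(Q||P) = 0.1894 nats

No, they are not equal!

This asymmetry is why KL divergence is not a true distance metric.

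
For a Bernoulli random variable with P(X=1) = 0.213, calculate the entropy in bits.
0.7472 bits

The binary entropy function is:
H(p) = -p log(p) - (1-p) log(1-p)

H(0.213) = -0.213 × log_2(0.213) - 0.787 × log_2(0.787)
H(0.213) = 0.7472 bits

Note: Binary entropy is maximized at p=0.5 (H=1 bit) and minimized at p=0 or p=1 (H=0).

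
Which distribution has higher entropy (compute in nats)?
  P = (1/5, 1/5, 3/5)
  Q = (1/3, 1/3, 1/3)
Q

Computing entropies in nats:
H(P) = 0.9503
H(Q) = 1.0986

Distribution Q has higher entropy.

Intuition: The distribution closer to uniform (more spread out) has higher entropy.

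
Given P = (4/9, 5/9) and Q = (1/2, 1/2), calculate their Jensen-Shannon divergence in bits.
0.0022 bits

Jensen-Shannon divergence is:
JSD(P||Q) = 0.5 × D_KL(P||M) + 0.5 × D_KL(Q||M)
where M = 0.5 × (P + Q) is the mixture distribution.

M = 0.5 × (4/9, 5/9) + 0.5 × (1/2, 1/2) = (17/36, 19/36)

D_KL(P||M) = 0.0022 bits
D_KL(Q||M) = 0.0022 bits

JSD(P||Q) = 0.5 × 0.0022 + 0.5 × 0.0022 = 0.0022 bits

Unlike KL divergence, JSD is symmetric and bounded: 0 ≤ JSD ≤ log(2).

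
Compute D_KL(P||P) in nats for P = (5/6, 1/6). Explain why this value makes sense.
0.0000 nats

KL divergence satisfies the Gibbs inequality: D_KL(P||Q) ≥ 0 for all distributions P, Q.

D_KL(P||Q) = Σ p(x) log(p(x)/q(x))
Each term is p(x) × log_e(p(x)/p(x)) = p(x) × log_e(1) = 0, so the sum is 0.
D_KL(P||Q) = 0.0000 nats

When P = Q, the KL divergence is exactly 0, as there is no 'divergence' between identical distributions.

This non-negativity is a fundamental property: relative entropy cannot be negative because it measures how different Q is from P.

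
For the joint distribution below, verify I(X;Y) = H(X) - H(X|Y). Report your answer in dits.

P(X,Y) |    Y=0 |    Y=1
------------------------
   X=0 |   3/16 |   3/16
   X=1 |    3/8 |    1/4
I(X;Y) = 0.0021 dits

Mutual information has multiple equivalent forms:
- I(X;Y) = H(X) - H(X|Y)
- I(X;Y) = H(Y) - H(Y|X)
- I(X;Y) = H(X) + H(Y) - H(X,Y)

Computing all quantities:
H(X) = 0.2873, H(Y) = 0.2976, H(X,Y) = 0.5829
H(X|Y) = 0.2852, H(Y|X) = 0.2956

Verification:
H(X) - H(X|Y) = 0.2873 - 0.2852 = 0.0021
H(Y) - H(Y|X) = 0.2976 - 0.2956 = 0.0021
H(X) + H(Y) - H(X,Y) = 0.2873 + 0.2976 - 0.5829 = 0.0021

All forms give I(X;Y) = 0.0021 dits. ✓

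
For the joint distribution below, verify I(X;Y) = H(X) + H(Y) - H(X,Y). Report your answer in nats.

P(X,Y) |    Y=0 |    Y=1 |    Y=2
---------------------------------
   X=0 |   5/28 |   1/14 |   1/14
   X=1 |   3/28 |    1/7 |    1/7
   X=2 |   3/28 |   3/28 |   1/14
I(X;Y) = 0.0325 nats

Mutual information has multiple equivalent forms:
- I(X;Y) = H(X) - H(X|Y)
- I(X;Y) = H(Y) - H(Y|X)
- I(X;Y) = H(X) + H(Y) - H(X,Y)

Computing all quantities:
H(X) = 1.0898, H(Y) = 1.0898, H(X,Y) = 2.1471
H(X|Y) = 1.0573, H(Y|X) = 1.0573

Verification:
H(X) - H(X|Y) = 1.0898 - 1.0573 = 0.0325
H(Y) - H(Y|X) = 1.0898 - 1.0573 = 0.0325
H(X) + H(Y) - H(X,Y) = 1.0898 + 1.0898 - 2.1471 = 0.0325

All forms give I(X;Y) = 0.0325 nats. ✓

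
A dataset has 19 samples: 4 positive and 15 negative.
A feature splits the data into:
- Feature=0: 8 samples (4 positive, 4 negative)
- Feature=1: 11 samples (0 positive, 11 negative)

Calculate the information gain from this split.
0.3214 bits

Information Gain = H(Y) - H(Y|Feature)

Before split:
P(positive) = 4/19 = 0.2105
H(Y) = 0.7425 bits

After split:
Feature=0: H = 1.0000 bits (weight = 8/19)
Feature=1: H = 0.0000 bits (weight = 11/19)
H(Y|Feature) = (8/19)×1.0000 + (11/19)×0.0000 = 0.4211 bits

Information Gain = 0.7425 - 0.4211 = 0.3214 bits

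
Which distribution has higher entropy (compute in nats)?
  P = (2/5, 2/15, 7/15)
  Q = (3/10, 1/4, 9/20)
Q

Computing entropies in nats:
H(P) = 0.9908
H(Q) = 1.0671

Distribution Q has higher entropy.

Intuition: The distribution closer to uniform (more spread out) has higher entropy.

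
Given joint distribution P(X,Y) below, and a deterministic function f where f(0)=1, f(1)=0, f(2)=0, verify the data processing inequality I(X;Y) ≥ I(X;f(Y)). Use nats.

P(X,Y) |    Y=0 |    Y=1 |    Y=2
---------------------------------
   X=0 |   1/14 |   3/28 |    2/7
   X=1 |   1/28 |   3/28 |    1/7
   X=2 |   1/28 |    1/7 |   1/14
I(X;Y) = 0.0455, I(X;f(Y)) = 0.0006, inequality holds: 0.0455 ≥ 0.0006

Data Processing Inequality: For any Markov chain X → Y → Z, we have I(X;Y) ≥ I(X;Z).

Here Z = f(Y) is a deterministic function of Y, forming X → Y → Z.

Original I(X;Y) = 0.0455 nats

After applying f:
P(X,Z) where Z=f(Y):
- P(X,Z=0) = P(X,Y=1) + P(X,Y=2)
- P(X,Z=1) = P(X,Y=0)

I(X;Z) = I(X;f(Y)) = 0.0006 nats

Verification: 0.0455 ≥ 0.0006 ✓

Information cannot be created by processing; the function f can only lose information about X.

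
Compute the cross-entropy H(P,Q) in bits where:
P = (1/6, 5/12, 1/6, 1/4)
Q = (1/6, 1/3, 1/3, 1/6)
2.0016 bits

Cross-entropy: H(P,Q) = -Σ p(x) log q(x)

Alternatively: H(P,Q) = H(P) + D_KL(P||Q)
H(P) = 1.8879 bits
D_KL(P||Q) = 0.1137 bits

H(P,Q) = 1.8879 + 0.1137 = 2.0016 bits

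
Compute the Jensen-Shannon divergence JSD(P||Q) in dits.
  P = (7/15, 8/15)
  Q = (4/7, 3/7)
0.0024 dits

Jensen-Shannon divergence is:
JSD(P||Q) = 0.5 × D_KL(P||M) + 0.5 × D_KL(Q||M)
where M = 0.5 × (P + Q) is the mixture distribution.

M = 0.5 × (7/15, 8/15) + 0.5 × (4/7, 3/7) = (0.519048, 0.480952)

D_KL(P||M) = 0.0024 dits
D_KL(Q||M) = 0.0024 dits

JSD(P||Q) = 0.5 × 0.0024 + 0.5 × 0.0024 = 0.0024 dits

Unlike KL divergence, JSD is symmetric and bounded: 0 ≤ JSD ≤ log(2).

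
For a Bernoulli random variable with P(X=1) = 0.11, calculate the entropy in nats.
0.3465 nats

The binary entropy function is:
H(p) = -p log(p) - (1-p) log(1-p)

H(0.11) = -0.11 × log_e(0.11) - 0.89 × log_e(0.89)
H(0.11) = 0.3465 nats

Note: Binary entropy is maximized at p=0.5 (H=1 bit) and minimized at p=0 or p=1 (H=0).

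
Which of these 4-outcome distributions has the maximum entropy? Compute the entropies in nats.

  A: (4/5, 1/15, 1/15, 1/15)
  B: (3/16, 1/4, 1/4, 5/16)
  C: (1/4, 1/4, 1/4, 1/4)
C

For a discrete distribution over n outcomes, entropy is maximized by the uniform distribution.

Computing entropies:
H(A) = 0.7201 nats
H(B) = 1.3705 nats
H(C) = 1.3863 nats

The uniform distribution (where all probabilities equal 1/4) achieves the maximum entropy of log_e(4) = 1.3863 nats.

Distribution C has the highest entropy.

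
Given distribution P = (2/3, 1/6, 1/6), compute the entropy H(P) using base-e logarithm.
0.8676 nats

Shannon entropy is H(X) = -Σ p(x) log p(x).

For P = (2/3, 1/6, 1/6):
H = -2/3 × log_e(2/3) -1/6 × log_e(1/6) -1/6 × log_e(1/6)
H = 0.8676 nats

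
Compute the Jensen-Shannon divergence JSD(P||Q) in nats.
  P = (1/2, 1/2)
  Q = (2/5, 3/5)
0.0051 nats

Jensen-Shannon divergence is:
JSD(P||Q) = 0.5 × D_KL(P||M) + 0.5 × D_KL(Q||M)
where M = 0.5 × (P + Q) is the mixture distribution.

M = 0.5 × (1/2, 1/2) + 0.5 × (2/5, 3/5) = (9/20, 11/20)

D_KL(P||M) = 0.0050 nats
D_KL(Q||M) = 0.0051 nats

JSD(P||Q) = 0.5 × 0.0050 + 0.5 × 0.0051 = 0.0051 nats

Unlike KL divergence, JSD is symmetric and bounded: 0 ≤ JSD ≤ log(2).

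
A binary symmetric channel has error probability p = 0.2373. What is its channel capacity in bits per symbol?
0.2095 bits

For a binary symmetric channel (BSC) with error probability p:
Capacity C = 1 - H(p) bits per symbol

where H(p) = -p log₂(p) - (1-p) log₂(1-p) is the binary entropy function.

H(0.2373) = 0.7905 bits
C = 1 - 0.7905 = 0.2095 bits per symbol

This means we can reliably transmit up to 0.2095 bits of information per channel use.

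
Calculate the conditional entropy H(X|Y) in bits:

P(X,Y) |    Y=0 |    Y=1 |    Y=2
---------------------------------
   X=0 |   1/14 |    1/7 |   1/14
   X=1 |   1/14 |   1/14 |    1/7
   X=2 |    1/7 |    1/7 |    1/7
1.5157 bits

Using the chain rule: H(X|Y) = H(X,Y) - H(Y)

First, compute H(X,Y) = 3.0931 bits

Marginal P(Y) = (2/7, 5/14, 5/14)
H(Y) = 1.5774 bits

H(X|Y) = H(X,Y) - H(Y) = 3.0931 - 1.5774 = 1.5157 bits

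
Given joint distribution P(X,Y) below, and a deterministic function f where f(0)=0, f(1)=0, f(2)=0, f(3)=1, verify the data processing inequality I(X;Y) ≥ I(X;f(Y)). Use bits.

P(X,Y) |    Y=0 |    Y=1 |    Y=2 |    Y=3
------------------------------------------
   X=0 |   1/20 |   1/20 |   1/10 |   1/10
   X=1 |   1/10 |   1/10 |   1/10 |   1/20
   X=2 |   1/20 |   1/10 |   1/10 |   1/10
I(X;Y) = 0.0448, I(X;f(Y)) = 0.0266, inequality holds: 0.0448 ≥ 0.0266

Data Processing Inequality: For any Markov chain X → Y → Z, we have I(X;Y) ≥ I(X;Z).

Here Z = f(Y) is a deterministic function of Y, forming X → Y → Z.

Original I(X;Y) = 0.0448 bits

After applying f:
P(X,Z) where Z=f(Y):
- P(X,Z=0) = P(X,Y=0) + P(X,Y=1) + P(X,Y=2)
- P(X,Z=1) = P(X,Y=3)

I(X;Z) = I(X;f(Y)) = 0.0266 bits

Verification: 0.0448 ≥ 0.0266 ✓

Information cannot be created by processing; the function f can only lose information about X.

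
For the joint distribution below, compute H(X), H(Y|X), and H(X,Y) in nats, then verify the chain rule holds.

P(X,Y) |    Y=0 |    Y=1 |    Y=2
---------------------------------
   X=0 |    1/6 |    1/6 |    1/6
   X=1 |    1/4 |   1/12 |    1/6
H(X,Y) = 1.7482, H(X) = 0.6931, H(Y|X) = 1.0550 (all in nats)

Chain rule: H(X,Y) = H(X) + H(Y|X)

Left side — joint entropy directly:
H(X,Y) = -Σ p(x,y) log p(x,y) = 1.7482 nats

Right side — compute H(Y|X) from the conditional distributions:
P(X) = (1/2, 1/2), so H(X) = 0.6931 nats
H(Y|X) = Σ_x P(X=x) · H(Y|X=x):
  P(Y|X=0) = (1/3, 1/3, 1/3), H(Y|X=0) = 1.0986, weight P(X=0) = 1/2
  P(Y|X=1) = (1/2, 1/6, 1/3), H(Y|X=1) = 1.0114, weight P(X=1) = 1/2
H(Y|X) = 1.0550 nats

H(X) + H(Y|X) = 0.6931 + 1.0550 = 1.7482 nats

Both sides equal 1.7482 nats. ✓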